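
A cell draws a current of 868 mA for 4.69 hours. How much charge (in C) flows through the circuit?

Q = I·t = 0.8680 A × 16884 s = 14700 C.

14700 C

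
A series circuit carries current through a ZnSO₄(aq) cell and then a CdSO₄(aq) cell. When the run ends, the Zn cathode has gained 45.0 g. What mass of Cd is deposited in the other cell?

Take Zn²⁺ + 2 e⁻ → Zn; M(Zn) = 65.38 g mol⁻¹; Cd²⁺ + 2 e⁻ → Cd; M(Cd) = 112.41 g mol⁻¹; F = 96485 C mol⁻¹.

n(Zn) = 45.0 / 65.38 = 0.6883 mol.
Since Zn²⁺ + 2 e⁻ → Zn, n(e⁻) passed = 2 × 0.6883 = 1.377 mol.
Cells in series carry the same charge, so the same 1.377 mol of electrons passes through cell 2.
Cd²⁺ + 2 e⁻ → Cd, so n(Cd) = 1.377 / 2 = 0.6883 mol.
m(Cd) = 0.6883 × 112.41 = 77.4 g.

77.4 g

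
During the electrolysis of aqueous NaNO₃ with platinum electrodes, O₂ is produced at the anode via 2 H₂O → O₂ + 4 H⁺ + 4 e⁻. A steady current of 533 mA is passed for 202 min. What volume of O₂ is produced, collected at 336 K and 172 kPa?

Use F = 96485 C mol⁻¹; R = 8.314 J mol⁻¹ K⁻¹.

0.272 L

Q = I·t = 0.5330 A × 12120 s = 6460 C.
n(e⁻) = Q/F = 6460 / 96485 = 0.06695 mol.
4 electrons are transferred per O₂ molecule, so n(O₂) = 0.06695 / 4 = 0.01674 mol.
V = nRT/P = (0.01674 × 8.314 × 336) / (172 × 10³ Pa) = 2.72 × 10⁻⁴ m³ = 0.272 L.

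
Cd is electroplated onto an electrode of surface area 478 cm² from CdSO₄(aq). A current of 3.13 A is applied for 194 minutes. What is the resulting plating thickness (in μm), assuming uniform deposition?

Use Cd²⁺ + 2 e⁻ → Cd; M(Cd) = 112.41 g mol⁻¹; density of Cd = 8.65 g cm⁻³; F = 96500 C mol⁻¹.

51.3 μm

Q = I·t = 3.130 × 11640 = 36430 C; n(e⁻) = 0.3775 mol.
n(Cd) = n(e⁻)/2 = 0.1888 mol, so m = 0.1888 × 112.41 = 21.22 g.
Volume = m/ρ = 21.22 / 8.65 = 2.453 cm³.
Thickness = V/A = 2.453 / 478 = 0.00513 cm = 51.3 μm.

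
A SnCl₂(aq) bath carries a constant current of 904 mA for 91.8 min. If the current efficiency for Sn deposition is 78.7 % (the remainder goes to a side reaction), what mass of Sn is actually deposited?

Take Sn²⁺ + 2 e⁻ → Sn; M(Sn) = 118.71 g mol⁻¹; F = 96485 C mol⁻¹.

Q = I·t = 0.9040 × 5508.0 = 4979 C.
n(e⁻) = 4979/96485 = 0.05161 mol; theoretically n(Sn) = 0.05161/2 = 0.02580 mol, m_theo = 3.063 g.
At 78.7 % efficiency, m_actual = 0.787 × 3.063 = 2.41 g.

2.41 g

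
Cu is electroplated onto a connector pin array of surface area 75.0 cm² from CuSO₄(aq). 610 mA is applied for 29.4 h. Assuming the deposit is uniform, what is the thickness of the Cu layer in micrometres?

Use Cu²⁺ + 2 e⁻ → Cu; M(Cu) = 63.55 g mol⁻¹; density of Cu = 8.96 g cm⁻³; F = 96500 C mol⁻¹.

316 μm

Q = I·t = 0.6100 × 105840 = 64560 C; n(e⁻) = 0.6690 mol.
n(Cu) = n(e⁻)/2 = 0.3345 mol, so m = 0.3345 × 63.55 = 21.26 g.
Volume = m/ρ = 21.26 / 8.96 = 2.373 cm³.
Thickness = V/A = 2.373 / 75.0 = 0.0316 cm = 316 μm.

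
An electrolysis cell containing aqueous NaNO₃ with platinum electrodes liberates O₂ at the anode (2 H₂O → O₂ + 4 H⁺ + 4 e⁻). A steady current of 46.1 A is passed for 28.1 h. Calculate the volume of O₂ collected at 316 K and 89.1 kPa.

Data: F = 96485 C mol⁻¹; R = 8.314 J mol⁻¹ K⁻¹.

Q = I·t = 46.10 A × 101160 s = 4663000 C.
n(e⁻) = Q/F = 4663000 / 96485 = 48.33 mol.
4 electrons are transferred per O₂ molecule, so n(O₂) = 48.33 / 4 = 12.08 mol.
V = nRT/P = (12.08 × 8.314 × 316) / (89.1 × 10³ Pa) = 0.356 m³ = 356 L.

356 L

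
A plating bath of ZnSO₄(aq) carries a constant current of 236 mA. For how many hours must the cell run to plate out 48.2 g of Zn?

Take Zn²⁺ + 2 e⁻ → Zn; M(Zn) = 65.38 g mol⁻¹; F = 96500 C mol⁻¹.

n(Zn) = m/M = 48.2 / 65.38 = 0.7372 mol.
Each Zn atom requires 2 electrons, so n(e⁻) = 2 × 0.7372 = 1.474 mol.
Q = n(e⁻)·F = 1.474 × 96500 = 142300 C.
t = Q/I = 142300 / 0.2360 A = 602900 s = 167 h.

167 h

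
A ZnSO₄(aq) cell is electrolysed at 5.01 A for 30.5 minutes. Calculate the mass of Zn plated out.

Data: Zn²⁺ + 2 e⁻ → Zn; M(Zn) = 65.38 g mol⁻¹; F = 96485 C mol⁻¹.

Q = I·t = 5.010 A × 1830.0 s = 9168 C.
n(e⁻) = Q/F = 9168 / 96485 = 0.09502 mol.
Zn²⁺ + 2 e⁻ → Zn, so n(Zn) = n(e⁻)/2 = 0.04751 mol.
m = n·M = 0.04751 × 65.38 = 3.11 g.

3.11 g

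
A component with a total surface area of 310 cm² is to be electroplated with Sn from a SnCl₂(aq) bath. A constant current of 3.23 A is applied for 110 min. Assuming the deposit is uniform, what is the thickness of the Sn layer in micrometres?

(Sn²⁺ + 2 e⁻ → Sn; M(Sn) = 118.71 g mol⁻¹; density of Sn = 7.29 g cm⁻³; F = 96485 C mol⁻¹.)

58.0 μm

Q = I·t = 3.230 × 6600.0 = 21320 C; n(e⁻) = 0.2209 mol.
n(Sn) = n(e⁻)/2 = 0.1105 mol, so m = 0.1105 × 118.71 = 13.11 g.
Volume = m/ρ = 13.11 / 7.29 = 1.799 cm³.
Thickness = V/A = 1.799 / 310 = 0.00580 cm = 58.0 μm.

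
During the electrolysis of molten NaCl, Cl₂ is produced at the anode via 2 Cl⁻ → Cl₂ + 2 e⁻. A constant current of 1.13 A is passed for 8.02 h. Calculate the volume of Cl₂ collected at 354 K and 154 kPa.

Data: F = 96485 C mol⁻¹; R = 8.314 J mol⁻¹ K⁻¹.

3.23 L

Q = I·t = 1.130 A × 28872 s = 32630 C.
n(e⁻) = Q/F = 32630 / 96485 = 0.3381 mol.
2 electrons are transferred per Cl₂ molecule, so n(Cl₂) = 0.3381 / 2 = 0.1691 mol.
V = nRT/P = (0.1691 × 8.314 × 354) / (154 × 10³ Pa) = 0.00323 m³ = 3.23 L.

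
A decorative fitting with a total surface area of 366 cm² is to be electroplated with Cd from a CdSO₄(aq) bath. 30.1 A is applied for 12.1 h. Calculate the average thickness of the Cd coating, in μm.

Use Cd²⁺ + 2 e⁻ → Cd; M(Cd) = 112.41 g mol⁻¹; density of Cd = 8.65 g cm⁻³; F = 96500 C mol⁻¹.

2410 μm

Q = I·t = 30.10 × 43560 = 1311000 C; n(e⁻) = 13.59 mol.
n(Cd) = n(e⁻)/2 = 6.794 mol, so m = 6.794 × 112.41 = 763.7 g.
Volume = m/ρ = 763.7 / 8.65 = 88.28 cm³.
Thickness = V/A = 88.28 / 366 = 0.241 cm = 2410 μm.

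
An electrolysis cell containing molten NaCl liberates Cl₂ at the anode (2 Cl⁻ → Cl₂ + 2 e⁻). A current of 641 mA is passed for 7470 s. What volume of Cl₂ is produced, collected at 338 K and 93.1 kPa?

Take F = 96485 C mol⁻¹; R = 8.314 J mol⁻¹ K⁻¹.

Q = I·t = 0.6410 A × 7470.0 s = 4788 C.
n(e⁻) = Q/F = 4788 / 96485 = 0.04963 mol.
2 electrons are transferred per Cl₂ molecule, so n(Cl₂) = 0.04963 / 2 = 0.02481 mol.
V = nRT/P = (0.02481 × 8.314 × 338) / (93.1 × 10³ Pa) = 7.49 × 10⁻⁴ m³ = 0.749 L.

0.749 L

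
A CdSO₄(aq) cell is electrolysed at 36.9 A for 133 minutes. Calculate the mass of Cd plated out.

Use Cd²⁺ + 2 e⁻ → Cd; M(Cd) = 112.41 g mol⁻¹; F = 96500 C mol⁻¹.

Q = I·t = 36.90 A × 7980.0 s = 294500 C.
n(e⁻) = Q/F = 294500 / 96500 = 3.051 mol.
Cd²⁺ + 2 e⁻ → Cd, so n(Cd) = n(e⁻)/2 = 1.526 mol.
m = n·M = 1.526 × 112.41 = 172 g.

172 g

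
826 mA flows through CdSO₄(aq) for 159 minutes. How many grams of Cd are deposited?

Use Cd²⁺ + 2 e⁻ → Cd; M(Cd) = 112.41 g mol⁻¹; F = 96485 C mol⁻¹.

Q = I·t = 0.8260 A × 9540.0 s = 7880 C.
n(e⁻) = Q/F = 7880 / 96485 = 0.08167 mol.
Cd²⁺ + 2 e⁻ → Cd, so n(Cd) = n(e⁻)/2 = 0.04084 mol.
m = n·M = 0.04084 × 112.41 = 4.59 g.

4.59 g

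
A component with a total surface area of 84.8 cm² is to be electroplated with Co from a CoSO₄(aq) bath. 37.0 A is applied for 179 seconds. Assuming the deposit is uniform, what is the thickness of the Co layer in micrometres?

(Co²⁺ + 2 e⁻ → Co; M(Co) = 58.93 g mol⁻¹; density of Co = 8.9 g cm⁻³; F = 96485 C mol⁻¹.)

Q = I·t = 37.00 × 179.00 = 6623 C; n(e⁻) = 0.06864 mol.
n(Co) = n(e⁻)/2 = 0.03432 mol, so m = 0.03432 × 58.93 = 2.023 g.
Volume = m/ρ = 2.023 / 8.9 = 0.2273 cm³.
Thickness = V/A = 0.2273 / 84.8 = 0.00268 cm = 26.8 μm.

26.8 μm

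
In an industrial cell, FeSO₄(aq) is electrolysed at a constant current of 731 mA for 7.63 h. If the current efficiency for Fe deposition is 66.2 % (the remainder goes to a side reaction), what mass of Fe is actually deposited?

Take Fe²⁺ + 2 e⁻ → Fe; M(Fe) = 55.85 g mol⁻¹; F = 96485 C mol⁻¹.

3.85 g

Q = I·t = 0.7310 × 27468 = 20080 C.
n(e⁻) = 20080/96485 = 0.2081 mol; theoretically n(Fe) = 0.2081/2 = 0.1041 mol, m_theo = 5.811 g.
At 66.2 % efficiency, m_actual = 0.662 × 5.811 = 3.85 g.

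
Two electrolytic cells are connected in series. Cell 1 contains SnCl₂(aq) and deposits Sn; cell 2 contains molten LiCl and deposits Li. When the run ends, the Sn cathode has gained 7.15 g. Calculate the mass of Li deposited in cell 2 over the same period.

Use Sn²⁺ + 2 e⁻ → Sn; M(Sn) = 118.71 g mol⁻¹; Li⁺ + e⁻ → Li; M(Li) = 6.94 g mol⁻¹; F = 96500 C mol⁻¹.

0.836 g

n(Sn) = 7.15 / 118.71 = 0.06023 mol.
Since Sn²⁺ + 2 e⁻ → Sn, n(e⁻) passed = 2 × 0.06023 = 0.1205 mol.
Cells in series carry the same charge, so the same 0.1205 mol of electrons passes through cell 2.
Li⁺ + e⁻ → Li, so n(Li) = 0.1205 / 1 = 0.1205 mol.
m(Li) = 0.1205 × 6.94 = 0.836 g.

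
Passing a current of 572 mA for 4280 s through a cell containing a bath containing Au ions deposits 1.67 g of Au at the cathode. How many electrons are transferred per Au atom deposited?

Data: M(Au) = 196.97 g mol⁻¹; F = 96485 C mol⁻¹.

3

Q = I·t = 0.5720 A × 4280.0 s = 2448 C, so n(e⁻) = 2448/96485 = 0.02537 mol.
n(Au) deposited = 1.67 / 196.97 = 0.008478 mol.
Electrons per atom = n(e⁻)/n(Au) = 0.02537 / 0.008478 = 2.99 ≈ 3, so the ion is Au³⁺.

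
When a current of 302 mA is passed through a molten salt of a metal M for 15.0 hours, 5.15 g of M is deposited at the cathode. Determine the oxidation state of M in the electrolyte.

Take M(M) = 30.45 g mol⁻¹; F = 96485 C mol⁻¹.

+1

Q = I·t = 0.3020 A × 54000 s = 16310 C, so n(e⁻) = 16310/96485 = 0.1690 mol.
n(M) deposited = 5.15 / 30.45 = 0.1691 mol.
Electrons per atom = n(e⁻)/n(M) = 0.1690 / 0.1691 = 0.999 ≈ 1, so the ion is M⁺.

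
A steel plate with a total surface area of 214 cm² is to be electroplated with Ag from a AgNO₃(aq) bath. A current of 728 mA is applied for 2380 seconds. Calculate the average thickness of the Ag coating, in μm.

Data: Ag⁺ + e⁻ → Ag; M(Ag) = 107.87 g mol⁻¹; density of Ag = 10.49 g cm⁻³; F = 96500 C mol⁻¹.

Q = I·t = 0.7280 × 2380.0 = 1733 C; n(e⁻) = 0.01795 mol.
n(Ag) = n(e⁻)/1 = 0.01795 mol, so m = 0.01795 × 107.87 = 1.937 g.
Volume = m/ρ = 1.937 / 10.49 = 0.1846 cm³.
Thickness = V/A = 0.1846 / 214 = 8.63 × 10⁻⁴ cm = 8.63 μm.

8.63 μm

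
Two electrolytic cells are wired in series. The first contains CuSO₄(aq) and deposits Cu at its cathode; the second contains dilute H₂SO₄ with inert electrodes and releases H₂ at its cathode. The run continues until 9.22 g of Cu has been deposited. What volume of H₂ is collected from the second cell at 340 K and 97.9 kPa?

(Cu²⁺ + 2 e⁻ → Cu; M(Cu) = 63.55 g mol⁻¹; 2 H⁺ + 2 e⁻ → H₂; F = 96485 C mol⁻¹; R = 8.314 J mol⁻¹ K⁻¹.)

4.19 L

n(Cu) = 9.22 / 63.55 = 0.1451 mol, so n(e⁻) = 2 × 0.1451 = 0.2902 mol.
The cells are in series, so the same 0.2902 mol of electrons passes through the second cell.
2 H⁺ + 2 e⁻ → H₂ — 2 mol e⁻ per mol H₂, so n(H₂) = 0.2902/2 = 0.1451 mol.
V = nRT/P = (0.1451 × 8.314 × 340) / (97.9 × 10³) = 0.00419 m³ = 4.19 L.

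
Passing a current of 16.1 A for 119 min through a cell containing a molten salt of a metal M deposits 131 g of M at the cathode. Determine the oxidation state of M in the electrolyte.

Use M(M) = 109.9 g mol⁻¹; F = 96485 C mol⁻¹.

Q = I·t = 16.10 A × 7140.0 s = 115000 C, so n(e⁻) = 115000/96485 = 1.191 mol.
n(M) deposited = 131 / 109.9 = 1.192 mol.
Electrons per atom = n(e⁻)/n(M) = 1.191 / 1.192 = 1.00 ≈ 1, so the ion is M⁺.

+1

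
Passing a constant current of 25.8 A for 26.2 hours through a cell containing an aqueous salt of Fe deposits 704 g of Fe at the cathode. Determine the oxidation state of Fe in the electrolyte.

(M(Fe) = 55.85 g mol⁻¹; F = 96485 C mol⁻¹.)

+2

Q = I·t = 25.80 A × 94320 s = 2433000 C, so n(e⁻) = 2433000/96485 = 25.22 mol.
n(Fe) deposited = 704 / 55.85 = 12.61 mol.
Electrons per atom = n(e⁻)/n(Fe) = 25.22 / 12.61 = 2.00 ≈ 2, so the ion is Fe²⁺.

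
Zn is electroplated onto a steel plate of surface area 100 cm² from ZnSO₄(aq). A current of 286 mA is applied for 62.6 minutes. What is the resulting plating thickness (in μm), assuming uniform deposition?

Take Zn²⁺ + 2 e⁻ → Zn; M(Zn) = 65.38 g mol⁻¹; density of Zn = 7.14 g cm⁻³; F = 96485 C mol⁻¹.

5.10 μm

Q = I·t = 0.2860 × 3756.0 = 1074 C; n(e⁻) = 0.01113 mol.
n(Zn) = n(e⁻)/2 = 0.005567 mol, so m = 0.005567 × 65.38 = 0.3640 g.
Volume = m/ρ = 0.3640 / 7.14 = 0.05097 cm³.
Thickness = V/A = 0.05097 / 100 = 5.10 × 10⁻⁴ cm = 5.10 μm.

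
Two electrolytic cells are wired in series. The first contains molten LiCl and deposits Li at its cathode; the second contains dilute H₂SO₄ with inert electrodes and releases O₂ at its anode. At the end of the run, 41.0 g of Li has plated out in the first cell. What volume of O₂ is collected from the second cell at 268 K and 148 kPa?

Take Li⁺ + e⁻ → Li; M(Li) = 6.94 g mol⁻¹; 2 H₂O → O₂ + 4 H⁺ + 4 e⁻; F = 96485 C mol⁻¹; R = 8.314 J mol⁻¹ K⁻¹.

22.2 L

n(Li) = 41.0 / 6.94 = 5.908 mol, so n(e⁻) = 1 × 5.908 = 5.908 mol.
The cells are in series, so the same 5.908 mol of electrons passes through the second cell.
2 H₂O → O₂ + 4 H⁺ + 4 e⁻ — 4 mol e⁻ per mol O₂, so n(O₂) = 5.908/4 = 1.477 mol.
V = nRT/P = (1.477 × 8.314 × 268) / (148 × 10³) = 0.0222 m³ = 22.2 L.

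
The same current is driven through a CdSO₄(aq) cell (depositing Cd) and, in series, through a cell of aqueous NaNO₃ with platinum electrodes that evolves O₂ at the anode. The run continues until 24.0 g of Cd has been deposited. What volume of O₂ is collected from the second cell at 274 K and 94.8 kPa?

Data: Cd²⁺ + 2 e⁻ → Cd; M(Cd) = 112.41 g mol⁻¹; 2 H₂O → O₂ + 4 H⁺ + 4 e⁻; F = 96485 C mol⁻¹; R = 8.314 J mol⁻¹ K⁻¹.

2.57 L

n(Cd) = 24.0 / 112.41 = 0.2135 mol, so n(e⁻) = 2 × 0.2135 = 0.4270 mol.
The cells are in series, so the same 0.4270 mol of electrons passes through the second cell.
2 H₂O → O₂ + 4 H⁺ + 4 e⁻ — 4 mol e⁻ per mol O₂, so n(O₂) = 0.4270/4 = 0.1068 mol.
V = nRT/P = (0.1068 × 8.314 × 274) / (94.8 × 10³) = 0.00257 m³ = 2.57 L.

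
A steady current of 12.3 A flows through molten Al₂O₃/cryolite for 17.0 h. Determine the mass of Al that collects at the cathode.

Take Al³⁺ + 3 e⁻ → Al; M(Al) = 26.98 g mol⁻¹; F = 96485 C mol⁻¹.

70.2 g

Q = I·t = 12.30 A × 61200 s = 752800 C.
n(e⁻) = Q/F = 752800 / 96485 = 7.802 mol.
Al³⁺ + 3 e⁻ → Al, so n(Al) = n(e⁻)/3 = 2.601 mol.
m = n·M = 2.601 × 26.98 = 70.2 g.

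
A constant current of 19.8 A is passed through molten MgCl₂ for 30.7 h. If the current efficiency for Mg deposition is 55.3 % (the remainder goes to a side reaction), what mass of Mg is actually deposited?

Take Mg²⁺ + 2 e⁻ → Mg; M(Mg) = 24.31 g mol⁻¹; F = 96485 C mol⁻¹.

152 g

Q = I·t = 19.80 × 110520 = 2188000 C.
n(e⁻) = 2188000/96485 = 22.68 mol; theoretically n(Mg) = 22.68/2 = 11.34 mol, m_theo = 275.7 g.
At 55.3 % efficiency, m_actual = 0.553 × 275.7 = 152 g.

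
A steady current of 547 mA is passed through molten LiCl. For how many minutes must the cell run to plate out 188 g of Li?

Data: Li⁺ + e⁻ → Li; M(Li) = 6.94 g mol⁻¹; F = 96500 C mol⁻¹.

79700 min

n(Li) = m/M = 188 / 6.94 = 27.09 mol.
Each Li atom requires 1 electron, so n(e⁻) = 1 × 27.09 = 27.09 mol.
Q = n(e⁻)·F = 27.09 × 96500 = 2614000 C.
t = Q/I = 2614000 / 0.5470 A = 4779000 s = 79700 min.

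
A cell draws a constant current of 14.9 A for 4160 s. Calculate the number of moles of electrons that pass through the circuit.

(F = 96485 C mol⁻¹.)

0.642 mol

Q = I·t = 14.90 A × 4160.0 s = 61980 C.
n(e⁻) = Q/F = 61980 / 96485 = 0.642 mol.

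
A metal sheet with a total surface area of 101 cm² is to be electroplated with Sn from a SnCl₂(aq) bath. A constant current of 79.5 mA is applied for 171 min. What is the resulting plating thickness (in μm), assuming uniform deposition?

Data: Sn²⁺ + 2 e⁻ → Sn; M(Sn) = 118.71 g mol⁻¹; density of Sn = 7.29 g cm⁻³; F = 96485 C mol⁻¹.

6.81 μm

Q = I·t = 0.07950 × 10260 = 815.7 C; n(e⁻) = 0.008454 mol.
n(Sn) = n(e⁻)/2 = 0.004227 mol, so m = 0.004227 × 118.71 = 0.5018 g.
Volume = m/ρ = 0.5018 / 7.29 = 0.06883 cm³.
Thickness = V/A = 0.06883 / 101 = 6.81 × 10⁻⁴ cm = 6.81 μm.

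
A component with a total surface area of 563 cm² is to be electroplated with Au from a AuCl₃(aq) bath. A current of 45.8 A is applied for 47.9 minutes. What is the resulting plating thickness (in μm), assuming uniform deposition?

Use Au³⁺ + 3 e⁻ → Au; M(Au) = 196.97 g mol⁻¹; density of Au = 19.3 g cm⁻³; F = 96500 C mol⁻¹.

82.4 μm

Q = I·t = 45.80 × 2874.0 = 131600 C; n(e⁻) = 1.364 mol.
n(Au) = n(e⁻)/3 = 0.4547 mol, so m = 0.4547 × 196.97 = 89.56 g.
Volume = m/ρ = 89.56 / 19.3 = 4.640 cm³.
Thickness = V/A = 4.640 / 563 = 0.00824 cm = 82.4 μm.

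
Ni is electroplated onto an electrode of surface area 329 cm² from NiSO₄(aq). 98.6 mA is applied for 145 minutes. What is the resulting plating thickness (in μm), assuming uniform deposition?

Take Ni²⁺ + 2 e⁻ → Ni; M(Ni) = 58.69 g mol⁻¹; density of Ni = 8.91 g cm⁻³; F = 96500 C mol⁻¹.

0.890 μm

Q = I·t = 0.09860 × 8700.0 = 857.8 C; n(e⁻) = 0.008889 mol.
n(Ni) = n(e⁻)/2 = 0.004445 mol, so m = 0.004445 × 58.69 = 0.2609 g.
Volume = m/ρ = 0.2609 / 8.91 = 0.02928 cm³.
Thickness = V/A = 0.02928 / 329 = 8.90 × 10⁻⁵ cm = 0.890 μm.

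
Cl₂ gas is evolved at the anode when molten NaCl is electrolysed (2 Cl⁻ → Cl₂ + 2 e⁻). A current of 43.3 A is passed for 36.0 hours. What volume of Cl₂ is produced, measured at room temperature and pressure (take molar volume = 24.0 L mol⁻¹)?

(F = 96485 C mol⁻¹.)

Q = I·t = 43.30 A × 129600 s = 5612000 C.
n(e⁻) = Q/F = 5612000 / 96485 = 58.16 mol.
2 electrons are transferred per Cl₂ molecule, so n(Cl₂) = 58.16 / 2 = 29.08 mol.
V = n × V_m = 29.08 × 24.0 = 698 L.

698 L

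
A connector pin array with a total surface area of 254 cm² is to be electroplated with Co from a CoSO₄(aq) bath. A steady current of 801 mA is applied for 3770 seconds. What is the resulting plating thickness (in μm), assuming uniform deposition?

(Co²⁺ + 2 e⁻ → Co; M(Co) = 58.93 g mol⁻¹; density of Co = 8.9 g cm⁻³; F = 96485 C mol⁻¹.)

4.08 μm

Q = I·t = 0.8010 × 3770.0 = 3020 C; n(e⁻) = 0.03130 mol.
n(Co) = n(e⁻)/2 = 0.01565 mol, so m = 0.01565 × 58.93 = 0.9222 g.
Volume = m/ρ = 0.9222 / 8.9 = 0.1036 cm³.
Thickness = V/A = 0.1036 / 254 = 4.08 × 10⁻⁴ cm = 4.08 μm.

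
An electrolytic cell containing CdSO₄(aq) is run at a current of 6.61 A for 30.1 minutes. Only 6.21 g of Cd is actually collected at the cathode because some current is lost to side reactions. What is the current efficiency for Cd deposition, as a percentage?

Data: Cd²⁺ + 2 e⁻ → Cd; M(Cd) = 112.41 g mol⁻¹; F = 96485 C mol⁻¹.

Q = I·t = 6.610 × 1806.0 = 11940 C; n(e⁻) = 11940/96485 = 0.1237 mol.
Theoretical n(Cd) = n(e⁻)/2 = 0.06186 mol, i.e. m_theo = 0.06186 × 112.41 = 6.954 g.
Efficiency = m_actual / m_theo = 6.21 / 6.954 = 89.3 %.

89.3 %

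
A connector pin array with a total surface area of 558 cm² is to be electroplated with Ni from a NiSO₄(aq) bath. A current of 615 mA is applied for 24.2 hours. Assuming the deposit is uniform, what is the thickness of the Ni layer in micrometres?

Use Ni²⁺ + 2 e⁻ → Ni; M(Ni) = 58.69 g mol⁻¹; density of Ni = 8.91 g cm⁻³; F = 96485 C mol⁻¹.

Q = I·t = 0.6150 × 87120 = 53580 C; n(e⁻) = 0.5553 mol.
n(Ni) = n(e⁻)/2 = 0.2777 mol, so m = 0.2777 × 58.69 = 16.30 g.
Volume = m/ρ = 16.30 / 8.91 = 1.829 cm³.
Thickness = V/A = 1.829 / 558 = 0.00328 cm = 32.8 μm.

32.8 μm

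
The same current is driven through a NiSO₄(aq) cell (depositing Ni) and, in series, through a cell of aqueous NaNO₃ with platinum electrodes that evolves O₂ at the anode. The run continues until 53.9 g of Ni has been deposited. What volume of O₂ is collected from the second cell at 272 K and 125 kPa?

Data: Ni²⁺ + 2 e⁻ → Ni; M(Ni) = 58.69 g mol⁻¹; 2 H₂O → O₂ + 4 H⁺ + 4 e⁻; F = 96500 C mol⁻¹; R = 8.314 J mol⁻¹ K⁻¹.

8.31 L

n(Ni) = 53.9 / 58.69 = 0.9184 mol, so n(e⁻) = 2 × 0.9184 = 1.837 mol.
The cells are in series, so the same 1.837 mol of electrons passes through the second cell.
2 H₂O → O₂ + 4 H⁺ + 4 e⁻ — 4 mol e⁻ per mol O₂, so n(O₂) = 1.837/4 = 0.4592 mol.
V = nRT/P = (0.4592 × 8.314 × 272) / (125 × 10³) = 0.00831 m³ = 8.31 L.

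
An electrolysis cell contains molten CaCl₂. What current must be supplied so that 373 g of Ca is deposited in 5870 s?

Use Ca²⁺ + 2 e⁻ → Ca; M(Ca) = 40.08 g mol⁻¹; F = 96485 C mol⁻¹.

306 A

n(Ca) = 373 / 40.08 = 9.306 mol.
n(e⁻) = 2 × 9.306 = 18.61 mol.
Q = n(e⁻)·F = 18.61 × 96485 = 1796000 C.
I = Q/t = 1796000 / 5870.0 s = 306 A.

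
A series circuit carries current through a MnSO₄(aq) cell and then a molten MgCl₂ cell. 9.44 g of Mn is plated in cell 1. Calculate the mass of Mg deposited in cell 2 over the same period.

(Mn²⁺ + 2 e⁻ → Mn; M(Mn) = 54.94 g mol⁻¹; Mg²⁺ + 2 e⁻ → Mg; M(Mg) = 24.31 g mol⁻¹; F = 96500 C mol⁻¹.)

4.18 g

n(Mn) = 9.44 / 54.94 = 0.1718 mol.
Since Mn²⁺ + 2 e⁻ → Mn, n(e⁻) passed = 2 × 0.1718 = 0.3436 mol.
Cells in series carry the same charge, so the same 0.3436 mol of electrons passes through cell 2.
Mg²⁺ + 2 e⁻ → Mg, so n(Mg) = 0.3436 / 2 = 0.1718 mol.
m(Mg) = 0.1718 × 24.31 = 4.18 g.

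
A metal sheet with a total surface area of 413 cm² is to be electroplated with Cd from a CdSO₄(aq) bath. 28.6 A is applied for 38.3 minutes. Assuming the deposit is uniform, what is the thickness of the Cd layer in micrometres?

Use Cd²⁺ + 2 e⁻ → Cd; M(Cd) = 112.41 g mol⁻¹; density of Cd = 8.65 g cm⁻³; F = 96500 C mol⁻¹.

Q = I·t = 28.60 × 2298.0 = 65720 C; n(e⁻) = 0.6811 mol.
n(Cd) = n(e⁻)/2 = 0.3405 mol, so m = 0.3405 × 112.41 = 38.28 g.
Volume = m/ρ = 38.28 / 8.65 = 4.425 cm³.
Thickness = V/A = 4.425 / 413 = 0.0107 cm = 107 μm.

107 μm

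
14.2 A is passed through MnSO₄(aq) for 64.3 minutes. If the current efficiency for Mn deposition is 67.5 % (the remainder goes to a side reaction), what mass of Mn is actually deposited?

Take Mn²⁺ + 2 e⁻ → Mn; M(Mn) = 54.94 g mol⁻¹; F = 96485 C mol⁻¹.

Q = I·t = 14.20 × 3858.0 = 54780 C.
n(e⁻) = 54780/96485 = 0.5678 mol; theoretically n(Mn) = 0.5678/2 = 0.2839 mol, m_theo = 15.60 g.
At 67.5 % efficiency, m_actual = 0.675 × 15.60 = 10.5 g.

10.5 g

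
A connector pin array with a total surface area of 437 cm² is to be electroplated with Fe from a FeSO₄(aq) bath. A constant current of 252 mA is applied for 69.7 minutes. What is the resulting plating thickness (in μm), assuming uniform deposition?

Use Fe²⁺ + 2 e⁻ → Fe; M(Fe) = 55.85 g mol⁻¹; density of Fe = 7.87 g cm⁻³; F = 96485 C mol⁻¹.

Q = I·t = 0.2520 × 4182.0 = 1054 C; n(e⁻) = 0.01092 mol.
n(Fe) = n(e⁻)/2 = 0.005461 mol, so m = 0.005461 × 55.85 = 0.3050 g.
Volume = m/ρ = 0.3050 / 7.87 = 0.03876 cm³.
Thickness = V/A = 0.03876 / 437 = 8.87 × 10⁻⁵ cm = 0.887 μm.

0.887 μm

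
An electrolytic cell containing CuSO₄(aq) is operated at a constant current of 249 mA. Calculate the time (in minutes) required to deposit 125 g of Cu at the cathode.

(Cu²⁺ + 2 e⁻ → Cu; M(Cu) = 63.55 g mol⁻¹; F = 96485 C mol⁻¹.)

n(Cu) = m/M = 125 / 63.55 = 1.967 mol.
Each Cu atom requires 2 electrons, so n(e⁻) = 2 × 1.967 = 3.934 mol.
Q = n(e⁻)·F = 3.934 × 96485 = 379600 C.
t = Q/I = 379600 / 0.2490 A = 1524000 s = 25400 min.

25400 min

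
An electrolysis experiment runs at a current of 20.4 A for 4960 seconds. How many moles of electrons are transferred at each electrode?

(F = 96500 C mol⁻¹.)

1.05 mol

Q = I·t = 20.40 A × 4960.0 s = 101200 C.
n(e⁻) = Q/F = 101200 / 96500 = 1.05 mol.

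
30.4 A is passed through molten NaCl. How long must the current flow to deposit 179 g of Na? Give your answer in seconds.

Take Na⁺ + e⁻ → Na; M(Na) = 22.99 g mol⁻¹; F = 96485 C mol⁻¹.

n(Na) = m/M = 179 / 22.99 = 7.786 mol.
Each Na atom requires 1 electron, so n(e⁻) = 1 × 7.786 = 7.786 mol.
Q = n(e⁻)·F = 7.786 × 96485 = 751200 C.
t = Q/I = 751200 / 30.40 A = 24710 s.

24700 s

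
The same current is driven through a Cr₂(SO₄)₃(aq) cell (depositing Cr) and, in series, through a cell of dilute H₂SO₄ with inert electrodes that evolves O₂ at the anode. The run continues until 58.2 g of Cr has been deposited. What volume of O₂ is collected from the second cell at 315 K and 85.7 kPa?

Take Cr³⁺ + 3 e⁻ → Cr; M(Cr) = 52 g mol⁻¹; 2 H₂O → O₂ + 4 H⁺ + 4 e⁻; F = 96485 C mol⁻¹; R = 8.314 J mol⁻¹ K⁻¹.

n(Cr) = 58.2 / 52 = 1.119 mol, so n(e⁻) = 3 × 1.119 = 3.358 mol.
The cells are in series, so the same 3.358 mol of electrons passes through the second cell.
2 H₂O → O₂ + 4 H⁺ + 4 e⁻ — 4 mol e⁻ per mol O₂, so n(O₂) = 3.358/4 = 0.8394 mol.
V = nRT/P = (0.8394 × 8.314 × 315) / (85.7 × 10³) = 0.0257 m³ = 25.7 L.

25.7 L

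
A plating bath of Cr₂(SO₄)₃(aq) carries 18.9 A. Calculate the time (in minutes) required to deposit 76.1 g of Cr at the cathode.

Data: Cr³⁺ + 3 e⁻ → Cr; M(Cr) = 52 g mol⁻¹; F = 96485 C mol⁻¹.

n(Cr) = m/M = 76.1 / 52 = 1.463 mol.
Each Cr atom requires 3 electrons, so n(e⁻) = 3 × 1.463 = 4.390 mol.
Q = n(e⁻)·F = 4.390 × 96485 = 423600 C.
t = Q/I = 423600 / 18.90 A = 22410 s = 374 min.

374 min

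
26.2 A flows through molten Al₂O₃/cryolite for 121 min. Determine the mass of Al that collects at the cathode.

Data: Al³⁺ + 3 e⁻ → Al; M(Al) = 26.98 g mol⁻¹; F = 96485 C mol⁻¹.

17.7 g

Q = I·t = 26.20 A × 7260.0 s = 190200 C.
n(e⁻) = Q/F = 190200 / 96485 = 1.971 mol.
Al³⁺ + 3 e⁻ → Al, so n(Al) = n(e⁻)/3 = 0.6571 mol.
m = n·M = 0.6571 × 26.98 = 17.7 g.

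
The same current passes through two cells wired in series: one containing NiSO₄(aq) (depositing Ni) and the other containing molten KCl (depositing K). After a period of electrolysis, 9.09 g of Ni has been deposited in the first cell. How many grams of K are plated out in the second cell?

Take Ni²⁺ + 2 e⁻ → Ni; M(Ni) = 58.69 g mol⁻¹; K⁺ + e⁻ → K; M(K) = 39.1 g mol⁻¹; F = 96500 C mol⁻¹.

n(Ni) = 9.09 / 58.69 = 0.1549 mol.
Since Ni²⁺ + 2 e⁻ → Ni, n(e⁻) passed = 2 × 0.1549 = 0.3098 mol.
Cells in series carry the same charge, so the same 0.3098 mol of electrons passes through cell 2.
K⁺ + e⁻ → K, so n(K) = 0.3098 / 1 = 0.3098 mol.
m(K) = 0.3098 × 39.1 = 12.1 g.

12.1 g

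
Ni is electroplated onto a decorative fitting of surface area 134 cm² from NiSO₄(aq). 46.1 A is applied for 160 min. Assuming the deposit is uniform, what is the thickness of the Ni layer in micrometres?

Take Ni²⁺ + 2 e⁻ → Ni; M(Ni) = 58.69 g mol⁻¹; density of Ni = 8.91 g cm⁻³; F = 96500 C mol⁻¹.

1130 μm

Q = I·t = 46.10 × 9600.0 = 442600 C; n(e⁻) = 4.586 mol.
n(Ni) = n(e⁻)/2 = 2.293 mol, so m = 2.293 × 58.69 = 134.6 g.
Volume = m/ρ = 134.6 / 8.91 = 15.10 cm³.
Thickness = V/A = 15.10 / 134 = 0.113 cm = 1130 μm.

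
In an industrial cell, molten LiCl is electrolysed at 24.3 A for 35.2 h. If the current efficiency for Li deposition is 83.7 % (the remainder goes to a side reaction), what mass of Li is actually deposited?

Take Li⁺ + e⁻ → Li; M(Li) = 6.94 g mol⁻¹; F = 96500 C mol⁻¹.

185 g

Q = I·t = 24.30 × 126720 = 3079000 C.
n(e⁻) = 3079000/96500 = 31.91 mol; theoretically n(Li) = 31.91/1 = 31.91 mol, m_theo = 221.5 g.
At 83.7 % efficiency, m_actual = 0.837 × 221.5 = 185 g.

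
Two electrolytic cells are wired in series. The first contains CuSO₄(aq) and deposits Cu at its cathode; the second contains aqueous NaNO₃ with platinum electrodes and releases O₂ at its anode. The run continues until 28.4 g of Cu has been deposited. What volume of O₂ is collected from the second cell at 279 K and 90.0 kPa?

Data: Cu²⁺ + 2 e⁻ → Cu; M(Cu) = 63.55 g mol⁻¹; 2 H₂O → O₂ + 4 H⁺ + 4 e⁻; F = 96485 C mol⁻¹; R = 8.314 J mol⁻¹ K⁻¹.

5.76 L

n(Cu) = 28.4 / 63.55 = 0.4469 mol, so n(e⁻) = 2 × 0.4469 = 0.8938 mol.
The cells are in series, so the same 0.8938 mol of electrons passes through the second cell.
2 H₂O → O₂ + 4 H⁺ + 4 e⁻ — 4 mol e⁻ per mol O₂, so n(O₂) = 0.8938/4 = 0.2234 mol.
V = nRT/P = (0.2234 × 8.314 × 279) / (90.0 × 10³) = 0.00576 m³ = 5.76 L.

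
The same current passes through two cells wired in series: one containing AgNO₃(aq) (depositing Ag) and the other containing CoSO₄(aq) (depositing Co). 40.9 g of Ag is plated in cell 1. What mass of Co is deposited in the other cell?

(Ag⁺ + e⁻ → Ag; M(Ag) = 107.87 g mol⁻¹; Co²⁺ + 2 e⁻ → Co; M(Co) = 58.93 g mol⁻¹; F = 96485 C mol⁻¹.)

n(Ag) = 40.9 / 107.87 = 0.3792 mol.
Since Ag⁺ + e⁻ → Ag, n(e⁻) passed = 1 × 0.3792 = 0.3792 mol.
Cells in series carry the same charge, so the same 0.3792 mol of electrons passes through cell 2.
Co²⁺ + 2 e⁻ → Co, so n(Co) = 0.3792 / 2 = 0.1896 mol.
m(Co) = 0.1896 × 58.93 = 11.2 g.

11.2 g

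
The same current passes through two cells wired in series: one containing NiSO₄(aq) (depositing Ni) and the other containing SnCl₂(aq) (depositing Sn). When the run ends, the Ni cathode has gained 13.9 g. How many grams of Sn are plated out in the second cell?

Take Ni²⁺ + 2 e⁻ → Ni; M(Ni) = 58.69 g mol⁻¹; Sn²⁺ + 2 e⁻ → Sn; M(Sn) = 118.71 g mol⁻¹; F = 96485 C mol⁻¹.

28.1 g

n(Ni) = 13.9 / 58.69 = 0.2368 mol.
Since Ni²⁺ + 2 e⁻ → Ni, n(e⁻) passed = 2 × 0.2368 = 0.4737 mol.
Cells in series carry the same charge, so the same 0.4737 mol of electrons passes through cell 2.
Sn²⁺ + 2 e⁻ → Sn, so n(Sn) = 0.4737 / 2 = 0.2368 mol.
m(Sn) = 0.2368 × 118.71 = 28.1 g.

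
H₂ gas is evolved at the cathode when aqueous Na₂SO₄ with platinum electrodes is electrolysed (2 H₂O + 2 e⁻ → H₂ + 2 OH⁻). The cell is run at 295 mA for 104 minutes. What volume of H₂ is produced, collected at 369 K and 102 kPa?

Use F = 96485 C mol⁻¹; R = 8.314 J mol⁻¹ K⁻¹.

Q = I·t = 0.2950 A × 6240.0 s = 1841 C.
n(e⁻) = Q/F = 1841 / 96485 = 0.01908 mol.
2 electrons are transferred per H₂ molecule, so n(H₂) = 0.01908 / 2 = 0.009539 mol.
V = nRT/P = (0.009539 × 8.314 × 369) / (102 × 10³ Pa) = 2.87 × 10⁻⁴ m³ = 0.287 L.

0.287 L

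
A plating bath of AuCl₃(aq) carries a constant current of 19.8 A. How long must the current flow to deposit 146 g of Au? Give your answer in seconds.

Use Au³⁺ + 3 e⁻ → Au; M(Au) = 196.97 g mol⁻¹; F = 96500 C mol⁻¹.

n(Au) = m/M = 146 / 196.97 = 0.7412 mol.
Each Au atom requires 3 electrons, so n(e⁻) = 3 × 0.7412 = 2.224 mol.
Q = n(e⁻)·F = 2.224 × 96500 = 214600 C.
t = Q/I = 214600 / 19.80 A = 10840 s.

10800 s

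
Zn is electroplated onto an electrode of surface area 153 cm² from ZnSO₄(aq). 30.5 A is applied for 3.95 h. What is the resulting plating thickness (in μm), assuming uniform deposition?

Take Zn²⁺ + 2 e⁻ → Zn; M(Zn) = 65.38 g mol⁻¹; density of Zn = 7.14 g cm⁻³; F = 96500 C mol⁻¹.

1340 μm

Q = I·t = 30.50 × 14220 = 433700 C; n(e⁻) = 4.494 mol.
n(Zn) = n(e⁻)/2 = 2.247 mol, so m = 2.247 × 65.38 = 146.9 g.
Volume = m/ρ = 146.9 / 7.14 = 20.58 cm³.
Thickness = V/A = 20.58 / 153 = 0.134 cm = 1340 μm.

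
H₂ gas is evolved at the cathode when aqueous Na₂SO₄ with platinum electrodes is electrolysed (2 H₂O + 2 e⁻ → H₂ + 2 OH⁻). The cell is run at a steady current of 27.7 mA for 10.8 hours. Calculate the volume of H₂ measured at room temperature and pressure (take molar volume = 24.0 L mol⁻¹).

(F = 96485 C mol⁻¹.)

Q = I·t = 0.02770 A × 38880 s = 1077 C.
n(e⁻) = Q/F = 1077 / 96485 = 0.01116 mol.
2 electrons are transferred per H₂ molecule, so n(H₂) = 0.01116 / 2 = 0.005581 mol.
V = n × V_m = 0.005581 × 24.0 = 0.134 L.

0.134 L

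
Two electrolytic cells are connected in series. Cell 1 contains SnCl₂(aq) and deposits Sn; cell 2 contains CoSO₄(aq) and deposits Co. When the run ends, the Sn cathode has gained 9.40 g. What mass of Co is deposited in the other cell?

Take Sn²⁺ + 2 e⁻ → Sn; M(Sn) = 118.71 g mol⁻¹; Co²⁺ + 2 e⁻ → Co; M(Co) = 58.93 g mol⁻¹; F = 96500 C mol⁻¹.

n(Sn) = 9.40 / 118.71 = 0.07918 mol.
Since Sn²⁺ + 2 e⁻ → Sn, n(e⁻) passed = 2 × 0.07918 = 0.1584 mol.
Cells in series carry the same charge, so the same 0.1584 mol of electrons passes through cell 2.
Co²⁺ + 2 e⁻ → Co, so n(Co) = 0.1584 / 2 = 0.07918 mol.
m(Co) = 0.07918 × 58.93 = 4.67 g.

4.67 g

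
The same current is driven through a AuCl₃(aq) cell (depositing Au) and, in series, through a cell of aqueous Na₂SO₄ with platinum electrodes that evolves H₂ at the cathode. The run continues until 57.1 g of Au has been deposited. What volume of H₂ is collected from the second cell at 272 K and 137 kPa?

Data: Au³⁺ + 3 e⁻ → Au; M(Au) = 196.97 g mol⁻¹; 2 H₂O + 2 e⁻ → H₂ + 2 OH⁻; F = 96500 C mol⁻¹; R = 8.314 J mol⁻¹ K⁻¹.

7.18 L

n(Au) = 57.1 / 196.97 = 0.2899 mol, so n(e⁻) = 3 × 0.2899 = 0.8697 mol.
The cells are in series, so the same 0.8697 mol of electrons passes through the second cell.
2 H₂O + 2 e⁻ → H₂ + 2 OH⁻ — 2 mol e⁻ per mol H₂, so n(H₂) = 0.8697/2 = 0.4348 mol.
V = nRT/P = (0.4348 × 8.314 × 272) / (137 × 10³) = 0.00718 m³ = 7.18 L.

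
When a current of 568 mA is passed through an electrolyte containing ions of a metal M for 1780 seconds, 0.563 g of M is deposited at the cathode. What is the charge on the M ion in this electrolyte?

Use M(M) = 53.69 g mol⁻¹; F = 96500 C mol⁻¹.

Q = I·t = 0.5680 A × 1780.0 s = 1011 C, so n(e⁻) = 1011/96500 = 0.01048 mol.
n(M) deposited = 0.563 / 53.69 = 0.01049 mol.
Electrons per atom = n(e⁻)/n(M) = 0.01048 / 0.01049 = 0.999 ≈ 1, so the ion is M⁺.

+1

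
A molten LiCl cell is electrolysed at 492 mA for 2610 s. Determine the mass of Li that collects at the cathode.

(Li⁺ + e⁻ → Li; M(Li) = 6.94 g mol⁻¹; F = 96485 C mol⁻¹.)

Q = I·t = 0.4920 A × 2610.0 s = 1284 C.
n(e⁻) = Q/F = 1284 / 96485 = 0.01331 mol.
Li⁺ + e⁻ → Li, so n(Li) = n(e⁻)/1 = 0.01331 mol.
m = n·M = 0.01331 × 6.94 = 0.0924 g.

0.0924 g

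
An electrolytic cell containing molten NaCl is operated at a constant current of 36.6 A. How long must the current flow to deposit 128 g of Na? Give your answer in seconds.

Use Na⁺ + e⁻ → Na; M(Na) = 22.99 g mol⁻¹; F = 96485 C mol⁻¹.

14700 s

n(Na) = m/M = 128 / 22.99 = 5.568 mol.
Each Na atom requires 1 electron, so n(e⁻) = 1 × 5.568 = 5.568 mol.
Q = n(e⁻)·F = 5.568 × 96485 = 537200 C.
t = Q/I = 537200 / 36.60 A = 14680 s.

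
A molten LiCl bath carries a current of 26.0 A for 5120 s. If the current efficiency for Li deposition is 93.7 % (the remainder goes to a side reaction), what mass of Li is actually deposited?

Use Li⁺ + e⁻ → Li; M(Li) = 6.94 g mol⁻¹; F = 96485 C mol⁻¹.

8.97 g

Q = I·t = 26.00 × 5120.0 = 133100 C.
n(e⁻) = 133100/96485 = 1.380 mol; theoretically n(Li) = 1.380/1 = 1.380 mol, m_theo = 9.575 g.
At 93.7 % efficiency, m_actual = 0.937 × 9.575 = 8.97 g.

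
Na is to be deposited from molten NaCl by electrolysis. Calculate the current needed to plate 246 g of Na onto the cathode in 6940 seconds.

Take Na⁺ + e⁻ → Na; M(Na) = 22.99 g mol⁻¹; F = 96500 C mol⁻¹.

149 A

n(Na) = 246 / 22.99 = 10.70 mol.
n(e⁻) = 1 × 10.70 = 10.70 mol.
Q = n(e⁻)·F = 10.70 × 96500 = 1033000 C.
I = Q/t = 1033000 / 6940.0 s = 149 A.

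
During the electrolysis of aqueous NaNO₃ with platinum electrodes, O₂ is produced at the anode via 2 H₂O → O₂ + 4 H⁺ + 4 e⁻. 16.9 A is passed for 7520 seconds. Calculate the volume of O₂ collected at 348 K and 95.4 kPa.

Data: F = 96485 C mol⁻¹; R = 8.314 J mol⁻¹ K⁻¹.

Q = I·t = 16.90 A × 7520.0 s = 127100 C.
n(e⁻) = Q/F = 127100 / 96485 = 1.317 mol.
4 electrons are transferred per O₂ molecule, so n(O₂) = 1.317 / 4 = 0.3293 mol.
V = nRT/P = (0.3293 × 8.314 × 348) / (95.4 × 10³ Pa) = 0.00999 m³ = 9.99 L.

9.99 L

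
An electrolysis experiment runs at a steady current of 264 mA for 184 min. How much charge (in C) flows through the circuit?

2910 C

Q = I·t = 0.2640 A × 11040 s = 2910 C.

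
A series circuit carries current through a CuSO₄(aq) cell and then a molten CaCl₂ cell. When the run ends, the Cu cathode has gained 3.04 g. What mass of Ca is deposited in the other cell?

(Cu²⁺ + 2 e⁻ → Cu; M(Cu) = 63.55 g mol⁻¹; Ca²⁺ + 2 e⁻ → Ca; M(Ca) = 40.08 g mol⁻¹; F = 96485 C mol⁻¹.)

n(Cu) = 3.04 / 63.55 = 0.04784 mol.
Since Cu²⁺ + 2 e⁻ → Cu, n(e⁻) passed = 2 × 0.04784 = 0.09567 mol.
Cells in series carry the same charge, so the same 0.09567 mol of electrons passes through cell 2.
Ca²⁺ + 2 e⁻ → Ca, so n(Ca) = 0.09567 / 2 = 0.04784 mol.
m(Ca) = 0.04784 × 40.08 = 1.92 g.

1.92 g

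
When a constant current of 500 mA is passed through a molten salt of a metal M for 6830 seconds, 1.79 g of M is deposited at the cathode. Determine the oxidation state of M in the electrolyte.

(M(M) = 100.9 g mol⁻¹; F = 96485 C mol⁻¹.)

+2

Q = I·t = 0.5000 A × 6830.0 s = 3415 C, so n(e⁻) = 3415/96485 = 0.03539 mol.
n(M) deposited = 1.79 / 100.9 = 0.01774 mol.
Electrons per atom = n(e⁻)/n(M) = 0.03539 / 0.01774 = 2.00 ≈ 2, so the ion is M²⁺.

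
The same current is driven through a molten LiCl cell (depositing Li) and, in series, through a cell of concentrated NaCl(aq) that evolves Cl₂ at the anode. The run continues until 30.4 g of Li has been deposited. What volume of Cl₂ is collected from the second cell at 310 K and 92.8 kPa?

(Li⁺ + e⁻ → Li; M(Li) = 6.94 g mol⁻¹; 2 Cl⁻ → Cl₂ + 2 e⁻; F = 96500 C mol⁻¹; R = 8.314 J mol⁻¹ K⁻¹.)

n(Li) = 30.4 / 6.94 = 4.380 mol, so n(e⁻) = 1 × 4.380 = 4.380 mol.
The cells are in series, so the same 4.380 mol of electrons passes through the second cell.
2 Cl⁻ → Cl₂ + 2 e⁻ — 2 mol e⁻ per mol Cl₂, so n(Cl₂) = 4.380/2 = 2.190 mol.
V = nRT/P = (2.190 × 8.314 × 310) / (92.8 × 10³) = 0.0608 m³ = 60.8 L.

60.8 L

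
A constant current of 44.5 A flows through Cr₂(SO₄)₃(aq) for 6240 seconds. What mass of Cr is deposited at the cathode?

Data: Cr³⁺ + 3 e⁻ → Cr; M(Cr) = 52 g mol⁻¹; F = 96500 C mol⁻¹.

49.9 g

Q = I·t = 44.50 A × 6240.0 s = 277700 C.
n(e⁻) = Q/F = 277700 / 96500 = 2.878 mol.
Cr³⁺ + 3 e⁻ → Cr, so n(Cr) = n(e⁻)/3 = 0.9592 mol.
m = n·M = 0.9592 × 52 = 49.9 g.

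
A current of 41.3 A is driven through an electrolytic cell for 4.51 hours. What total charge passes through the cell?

Q = I·t = 41.30 A × 16236 s = 6.71 × 10⁵ C.

6.71 × 10⁵ C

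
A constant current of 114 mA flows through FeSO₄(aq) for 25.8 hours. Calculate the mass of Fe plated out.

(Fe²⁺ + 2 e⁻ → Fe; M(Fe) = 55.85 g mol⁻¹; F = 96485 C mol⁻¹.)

3.06 g

Q = I·t = 0.1140 A × 92880 s = 10590 C.
n(e⁻) = Q/F = 10590 / 96485 = 0.1097 mol.
Fe²⁺ + 2 e⁻ → Fe, so n(Fe) = n(e⁻)/2 = 0.05487 mol.
m = n·M = 0.05487 × 55.85 = 3.06 g.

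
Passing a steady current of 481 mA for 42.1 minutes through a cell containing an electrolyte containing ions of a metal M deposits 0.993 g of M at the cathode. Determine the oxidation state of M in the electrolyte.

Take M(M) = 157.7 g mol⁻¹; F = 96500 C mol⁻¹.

+2

Q = I·t = 0.4810 A × 2526.0 s = 1215 C, so n(e⁻) = 1215/96500 = 0.01259 mol.
n(M) deposited = 0.993 / 157.7 = 0.006297 mol.
Electrons per atom = n(e⁻)/n(M) = 0.01259 / 0.006297 = 2.00 ≈ 2, so the ion is M²⁺.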